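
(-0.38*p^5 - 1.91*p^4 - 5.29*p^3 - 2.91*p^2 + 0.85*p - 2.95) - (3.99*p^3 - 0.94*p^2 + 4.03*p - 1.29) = -0.38*p^5 - 1.91*p^4 - 9.28*p^3 - 1.97*p^2 - 3.18*p - 1.66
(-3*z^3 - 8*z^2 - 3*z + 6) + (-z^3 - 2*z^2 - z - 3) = -4*z^3 - 10*z^2 - 4*z + 3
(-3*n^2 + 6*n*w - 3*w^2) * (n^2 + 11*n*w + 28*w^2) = -3*n^4 - 27*n^3*w - 21*n^2*w^2 + 135*n*w^3 - 84*w^4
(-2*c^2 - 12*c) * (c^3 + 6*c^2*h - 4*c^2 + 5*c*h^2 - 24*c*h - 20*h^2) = -2*c^5 - 12*c^4*h - 4*c^4 - 10*c^3*h^2 - 24*c^3*h + 48*c^3 - 20*c^2*h^2 + 288*c^2*h + 240*c*h^2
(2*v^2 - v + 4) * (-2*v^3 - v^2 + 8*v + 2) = -4*v^5 + 9*v^3 - 8*v^2 + 30*v + 8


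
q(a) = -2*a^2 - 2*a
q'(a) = -4*a - 2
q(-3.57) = -18.35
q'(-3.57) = 12.28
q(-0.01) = 0.02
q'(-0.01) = -1.96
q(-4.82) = -36.82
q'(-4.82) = 17.28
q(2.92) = -22.89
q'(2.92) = -13.68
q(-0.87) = 0.23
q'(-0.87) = 1.48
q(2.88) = -22.35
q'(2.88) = -13.52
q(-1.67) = -2.24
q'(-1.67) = 4.68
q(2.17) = -13.76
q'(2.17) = -10.68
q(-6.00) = -60.00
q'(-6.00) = 22.00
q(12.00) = -312.00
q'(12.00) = -50.00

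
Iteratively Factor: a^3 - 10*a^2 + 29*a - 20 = (a - 1)*(a^2 - 9*a + 20) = (a - 4)*(a - 1)*(a - 5)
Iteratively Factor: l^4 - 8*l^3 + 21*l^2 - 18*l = (l)*(l^3 - 8*l^2 + 21*l - 18) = l*(l - 3)*(l^2 - 5*l + 6) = l*(l - 3)^2*(l - 2)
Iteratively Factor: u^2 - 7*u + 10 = (u - 5)*(u - 2)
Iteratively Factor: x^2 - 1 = (x + 1)*(x - 1)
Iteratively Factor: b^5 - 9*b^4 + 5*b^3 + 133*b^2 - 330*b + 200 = (b - 1)*(b^4 - 8*b^3 - 3*b^2 + 130*b - 200) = (b - 5)*(b - 1)*(b^3 - 3*b^2 - 18*b + 40) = (b - 5)^2*(b - 1)*(b^2 + 2*b - 8) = (b - 5)^2*(b - 1)*(b + 4)*(b - 2)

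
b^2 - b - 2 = (b - 2)*(b + 1)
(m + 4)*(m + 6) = m^2 + 10*m + 24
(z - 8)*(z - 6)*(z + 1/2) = z^3 - 27*z^2/2 + 41*z + 24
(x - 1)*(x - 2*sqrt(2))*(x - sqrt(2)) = x^3 - 3*sqrt(2)*x^2 - x^2 + 4*x + 3*sqrt(2)*x - 4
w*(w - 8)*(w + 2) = w^3 - 6*w^2 - 16*w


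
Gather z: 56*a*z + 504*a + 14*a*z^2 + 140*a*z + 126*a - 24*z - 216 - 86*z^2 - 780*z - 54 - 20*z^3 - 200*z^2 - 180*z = 630*a - 20*z^3 + z^2*(14*a - 286) + z*(196*a - 984) - 270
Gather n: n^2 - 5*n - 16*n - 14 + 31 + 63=n^2 - 21*n + 80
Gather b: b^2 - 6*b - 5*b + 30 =b^2 - 11*b + 30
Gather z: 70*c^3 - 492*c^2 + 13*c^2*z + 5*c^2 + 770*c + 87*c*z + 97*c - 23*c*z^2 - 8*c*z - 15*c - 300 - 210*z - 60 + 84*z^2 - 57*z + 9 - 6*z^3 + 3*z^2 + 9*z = 70*c^3 - 487*c^2 + 852*c - 6*z^3 + z^2*(87 - 23*c) + z*(13*c^2 + 79*c - 258) - 351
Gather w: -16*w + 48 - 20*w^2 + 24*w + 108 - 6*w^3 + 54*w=-6*w^3 - 20*w^2 + 62*w + 156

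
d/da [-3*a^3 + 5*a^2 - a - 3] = -9*a^2 + 10*a - 1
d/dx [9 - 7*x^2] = -14*x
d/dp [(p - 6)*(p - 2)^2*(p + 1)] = 4*p^3 - 27*p^2 + 36*p + 4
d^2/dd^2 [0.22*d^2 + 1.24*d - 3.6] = 0.440000000000000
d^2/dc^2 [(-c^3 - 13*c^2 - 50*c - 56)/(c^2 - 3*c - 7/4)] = 168*(-76*c^3 - 192*c^2 + 177*c - 289)/(64*c^6 - 576*c^5 + 1392*c^4 + 288*c^3 - 2436*c^2 - 1764*c - 343)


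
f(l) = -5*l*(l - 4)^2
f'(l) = -5*l*(2*l - 8) - 5*(l - 4)^2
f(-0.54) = 55.65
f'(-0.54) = -127.57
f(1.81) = -43.40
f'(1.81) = 15.66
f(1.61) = -45.98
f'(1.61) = 9.92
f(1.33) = -47.41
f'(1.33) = -0.13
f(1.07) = -45.93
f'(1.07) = -11.57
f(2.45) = -29.43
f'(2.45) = 25.96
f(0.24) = -16.97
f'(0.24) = -61.66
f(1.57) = -46.35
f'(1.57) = 8.63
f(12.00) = -3840.00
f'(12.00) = -1280.00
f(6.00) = -120.00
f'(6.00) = -140.00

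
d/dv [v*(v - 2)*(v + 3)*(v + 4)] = 4*v^3 + 15*v^2 - 4*v - 24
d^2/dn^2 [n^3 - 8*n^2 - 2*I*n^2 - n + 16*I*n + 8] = 6*n - 16 - 4*I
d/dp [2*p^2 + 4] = 4*p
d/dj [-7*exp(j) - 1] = -7*exp(j)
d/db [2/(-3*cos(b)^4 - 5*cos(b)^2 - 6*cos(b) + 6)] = 4*(-6*cos(b)^3 - 5*cos(b) - 3)*sin(b)/(3*cos(b)^4 + 5*cos(b)^2 + 6*cos(b) - 6)^2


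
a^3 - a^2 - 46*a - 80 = (a - 8)*(a + 2)*(a + 5)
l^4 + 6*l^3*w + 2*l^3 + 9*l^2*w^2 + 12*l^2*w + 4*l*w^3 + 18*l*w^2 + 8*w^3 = (l + 2)*(l + w)^2*(l + 4*w)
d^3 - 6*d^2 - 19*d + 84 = (d - 7)*(d - 3)*(d + 4)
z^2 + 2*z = z*(z + 2)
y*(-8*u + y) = -8*u*y + y^2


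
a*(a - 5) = a^2 - 5*a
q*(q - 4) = q^2 - 4*q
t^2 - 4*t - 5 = (t - 5)*(t + 1)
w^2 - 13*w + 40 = (w - 8)*(w - 5)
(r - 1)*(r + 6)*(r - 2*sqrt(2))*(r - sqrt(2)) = r^4 - 3*sqrt(2)*r^3 + 5*r^3 - 15*sqrt(2)*r^2 - 2*r^2 + 20*r + 18*sqrt(2)*r - 24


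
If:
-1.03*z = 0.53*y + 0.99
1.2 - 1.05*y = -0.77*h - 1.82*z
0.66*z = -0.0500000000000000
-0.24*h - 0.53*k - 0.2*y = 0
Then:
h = -3.73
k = 2.34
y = -1.72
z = -0.08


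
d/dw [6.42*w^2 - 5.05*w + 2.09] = 12.84*w - 5.05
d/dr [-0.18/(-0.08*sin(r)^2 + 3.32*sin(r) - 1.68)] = (0.5976 - 0.0288*sin(r))*cos(r)/(0.08*sin(r)^2 - 3.32*sin(r) + 1.68)^2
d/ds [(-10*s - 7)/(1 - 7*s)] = -59/(7*s - 1)^2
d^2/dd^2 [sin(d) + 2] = -sin(d)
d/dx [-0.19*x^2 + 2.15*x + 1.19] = 2.15 - 0.38*x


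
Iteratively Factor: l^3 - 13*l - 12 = (l - 4)*(l^2 + 4*l + 3) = (l - 4)*(l + 1)*(l + 3)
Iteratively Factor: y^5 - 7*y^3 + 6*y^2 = (y + 3)*(y^4 - 3*y^3 + 2*y^2) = y*(y + 3)*(y^3 - 3*y^2 + 2*y) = y^2*(y + 3)*(y^2 - 3*y + 2) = y^2*(y - 2)*(y + 3)*(y - 1)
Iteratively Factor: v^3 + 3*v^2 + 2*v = (v + 1)*(v^2 + 2*v) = v*(v + 1)*(v + 2)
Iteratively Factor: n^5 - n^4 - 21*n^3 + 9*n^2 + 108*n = (n)*(n^4 - n^3 - 21*n^2 + 9*n + 108) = n*(n - 4)*(n^3 + 3*n^2 - 9*n - 27) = n*(n - 4)*(n + 3)*(n^2 - 9) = n*(n - 4)*(n + 3)^2*(n - 3)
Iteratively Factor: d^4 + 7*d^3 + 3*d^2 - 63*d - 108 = (d - 3)*(d^3 + 10*d^2 + 33*d + 36) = (d - 3)*(d + 4)*(d^2 + 6*d + 9) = (d - 3)*(d + 3)*(d + 4)*(d + 3)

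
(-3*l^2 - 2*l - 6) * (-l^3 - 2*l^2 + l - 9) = 3*l^5 + 8*l^4 + 7*l^3 + 37*l^2 + 12*l + 54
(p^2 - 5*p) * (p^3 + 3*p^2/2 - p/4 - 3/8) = p^5 - 7*p^4/2 - 31*p^3/4 + 7*p^2/8 + 15*p/8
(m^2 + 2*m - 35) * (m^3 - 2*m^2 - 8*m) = m^5 - 47*m^3 + 54*m^2 + 280*m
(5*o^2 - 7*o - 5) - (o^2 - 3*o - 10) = 4*o^2 - 4*o + 5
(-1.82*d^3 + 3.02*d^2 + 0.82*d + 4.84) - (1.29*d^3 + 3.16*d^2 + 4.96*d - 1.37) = -3.11*d^3 - 0.14*d^2 - 4.14*d + 6.21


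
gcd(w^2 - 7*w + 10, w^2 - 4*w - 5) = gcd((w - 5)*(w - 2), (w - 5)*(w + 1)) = w - 5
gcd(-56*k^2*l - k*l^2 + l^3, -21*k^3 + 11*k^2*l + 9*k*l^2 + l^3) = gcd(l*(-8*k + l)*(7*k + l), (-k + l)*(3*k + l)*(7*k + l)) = 7*k + l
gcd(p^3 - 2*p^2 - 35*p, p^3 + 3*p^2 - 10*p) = p^2 + 5*p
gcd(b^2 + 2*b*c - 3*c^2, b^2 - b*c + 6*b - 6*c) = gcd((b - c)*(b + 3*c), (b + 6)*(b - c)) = b - c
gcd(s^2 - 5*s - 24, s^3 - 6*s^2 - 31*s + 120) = s - 8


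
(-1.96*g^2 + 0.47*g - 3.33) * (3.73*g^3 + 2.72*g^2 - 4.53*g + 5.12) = -7.3108*g^5 - 3.5781*g^4 - 2.2637*g^3 - 21.2219*g^2 + 17.4913*g - 17.0496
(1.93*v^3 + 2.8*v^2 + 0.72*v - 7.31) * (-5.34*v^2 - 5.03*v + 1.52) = -10.3062*v^5 - 24.6599*v^4 - 14.9952*v^3 + 39.6698*v^2 + 37.8637*v - 11.1112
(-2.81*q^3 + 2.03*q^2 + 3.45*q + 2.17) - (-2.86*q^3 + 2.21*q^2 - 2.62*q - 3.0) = 0.0499999999999998*q^3 - 0.18*q^2 + 6.07*q + 5.17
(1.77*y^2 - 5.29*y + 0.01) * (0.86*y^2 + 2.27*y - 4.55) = 1.5222*y^4 - 0.5315*y^3 - 20.0532*y^2 + 24.0922*y - 0.0455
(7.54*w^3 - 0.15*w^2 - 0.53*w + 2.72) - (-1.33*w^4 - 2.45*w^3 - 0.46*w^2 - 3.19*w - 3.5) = 1.33*w^4 + 9.99*w^3 + 0.31*w^2 + 2.66*w + 6.22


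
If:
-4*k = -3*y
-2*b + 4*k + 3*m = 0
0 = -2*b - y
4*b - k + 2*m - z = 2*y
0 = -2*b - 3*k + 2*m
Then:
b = 0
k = 0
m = 0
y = 0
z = 0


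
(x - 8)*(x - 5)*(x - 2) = x^3 - 15*x^2 + 66*x - 80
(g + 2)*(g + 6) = g^2 + 8*g + 12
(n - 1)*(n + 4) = n^2 + 3*n - 4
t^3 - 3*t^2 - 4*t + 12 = (t - 3)*(t - 2)*(t + 2)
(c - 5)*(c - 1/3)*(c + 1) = c^3 - 13*c^2/3 - 11*c/3 + 5/3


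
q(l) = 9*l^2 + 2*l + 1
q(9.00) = 748.00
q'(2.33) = 43.94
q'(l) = 18*l + 2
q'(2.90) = 54.20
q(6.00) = 337.00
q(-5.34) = 246.96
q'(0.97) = 19.46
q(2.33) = 54.52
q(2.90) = 82.49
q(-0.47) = 2.05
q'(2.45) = 46.10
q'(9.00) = 164.00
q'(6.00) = 110.00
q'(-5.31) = -93.58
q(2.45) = 59.92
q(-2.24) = 41.68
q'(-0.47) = -6.46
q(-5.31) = 244.14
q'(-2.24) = -38.32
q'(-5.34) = -94.12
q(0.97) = 11.41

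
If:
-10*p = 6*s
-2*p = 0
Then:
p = 0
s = 0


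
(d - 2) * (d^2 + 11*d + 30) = d^3 + 9*d^2 + 8*d - 60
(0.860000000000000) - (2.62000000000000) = -1.76000000000000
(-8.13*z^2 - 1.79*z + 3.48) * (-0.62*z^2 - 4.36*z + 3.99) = 5.0406*z^4 + 36.5566*z^3 - 26.7919*z^2 - 22.3149*z + 13.8852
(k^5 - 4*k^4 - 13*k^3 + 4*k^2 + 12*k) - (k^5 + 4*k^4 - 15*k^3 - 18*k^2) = -8*k^4 + 2*k^3 + 22*k^2 + 12*k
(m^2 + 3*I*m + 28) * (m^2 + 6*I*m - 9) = m^4 + 9*I*m^3 + m^2 + 141*I*m - 252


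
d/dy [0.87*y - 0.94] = 0.870000000000000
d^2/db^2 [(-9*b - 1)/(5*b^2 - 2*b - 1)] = 2*(4*(5*b - 1)^2*(9*b + 1) + (135*b - 13)*(-5*b^2 + 2*b + 1))/(-5*b^2 + 2*b + 1)^3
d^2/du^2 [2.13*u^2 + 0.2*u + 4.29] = 4.26000000000000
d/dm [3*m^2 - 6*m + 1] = 6*m - 6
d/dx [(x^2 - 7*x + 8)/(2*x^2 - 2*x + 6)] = (6*x^2 - 10*x - 13)/(2*(x^4 - 2*x^3 + 7*x^2 - 6*x + 9))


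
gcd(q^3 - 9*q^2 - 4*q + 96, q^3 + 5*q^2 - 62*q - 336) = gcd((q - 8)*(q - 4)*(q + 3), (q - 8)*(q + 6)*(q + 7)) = q - 8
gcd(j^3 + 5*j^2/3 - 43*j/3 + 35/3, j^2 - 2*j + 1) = j - 1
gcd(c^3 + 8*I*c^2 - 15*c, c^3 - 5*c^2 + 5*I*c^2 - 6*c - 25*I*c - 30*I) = c + 5*I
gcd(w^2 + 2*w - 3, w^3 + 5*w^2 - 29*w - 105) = w + 3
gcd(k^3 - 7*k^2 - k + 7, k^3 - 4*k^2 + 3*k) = k - 1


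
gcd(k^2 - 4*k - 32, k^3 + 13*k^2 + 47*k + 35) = 1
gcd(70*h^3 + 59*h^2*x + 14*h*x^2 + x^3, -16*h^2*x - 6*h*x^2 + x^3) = 2*h + x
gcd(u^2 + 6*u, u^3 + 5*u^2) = u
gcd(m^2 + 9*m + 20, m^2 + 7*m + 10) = m + 5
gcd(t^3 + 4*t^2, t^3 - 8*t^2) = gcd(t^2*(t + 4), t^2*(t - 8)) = t^2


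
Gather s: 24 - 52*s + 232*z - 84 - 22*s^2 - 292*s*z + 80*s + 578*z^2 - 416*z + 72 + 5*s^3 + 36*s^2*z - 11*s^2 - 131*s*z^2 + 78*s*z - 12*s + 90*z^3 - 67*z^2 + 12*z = 5*s^3 + s^2*(36*z - 33) + s*(-131*z^2 - 214*z + 16) + 90*z^3 + 511*z^2 - 172*z + 12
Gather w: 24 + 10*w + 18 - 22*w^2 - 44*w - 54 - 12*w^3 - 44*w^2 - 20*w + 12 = -12*w^3 - 66*w^2 - 54*w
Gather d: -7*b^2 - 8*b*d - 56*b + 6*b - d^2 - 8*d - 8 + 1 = -7*b^2 - 50*b - d^2 + d*(-8*b - 8) - 7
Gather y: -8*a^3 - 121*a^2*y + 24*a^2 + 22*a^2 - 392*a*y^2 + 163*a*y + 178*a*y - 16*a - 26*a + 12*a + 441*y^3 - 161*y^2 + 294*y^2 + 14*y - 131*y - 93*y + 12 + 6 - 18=-8*a^3 + 46*a^2 - 30*a + 441*y^3 + y^2*(133 - 392*a) + y*(-121*a^2 + 341*a - 210)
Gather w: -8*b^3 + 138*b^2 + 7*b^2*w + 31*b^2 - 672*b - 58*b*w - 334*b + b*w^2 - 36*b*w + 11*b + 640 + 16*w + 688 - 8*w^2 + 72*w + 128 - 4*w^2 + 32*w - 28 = -8*b^3 + 169*b^2 - 995*b + w^2*(b - 12) + w*(7*b^2 - 94*b + 120) + 1428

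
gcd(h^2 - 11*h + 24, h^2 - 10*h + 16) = h - 8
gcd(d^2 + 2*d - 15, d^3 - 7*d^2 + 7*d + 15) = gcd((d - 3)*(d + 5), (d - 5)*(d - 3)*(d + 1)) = d - 3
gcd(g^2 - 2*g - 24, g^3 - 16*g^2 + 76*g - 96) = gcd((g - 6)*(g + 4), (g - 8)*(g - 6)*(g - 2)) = g - 6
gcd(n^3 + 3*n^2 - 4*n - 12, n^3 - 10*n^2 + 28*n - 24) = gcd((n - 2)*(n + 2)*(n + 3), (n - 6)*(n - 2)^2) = n - 2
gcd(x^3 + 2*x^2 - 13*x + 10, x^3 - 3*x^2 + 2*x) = x^2 - 3*x + 2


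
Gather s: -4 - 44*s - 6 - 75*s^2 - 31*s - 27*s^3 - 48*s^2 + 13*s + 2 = -27*s^3 - 123*s^2 - 62*s - 8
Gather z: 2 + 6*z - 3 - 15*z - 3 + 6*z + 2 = -3*z - 2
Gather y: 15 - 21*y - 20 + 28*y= 7*y - 5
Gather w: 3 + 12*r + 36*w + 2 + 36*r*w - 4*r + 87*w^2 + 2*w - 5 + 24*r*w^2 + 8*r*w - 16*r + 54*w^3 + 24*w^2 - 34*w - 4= -8*r + 54*w^3 + w^2*(24*r + 111) + w*(44*r + 4) - 4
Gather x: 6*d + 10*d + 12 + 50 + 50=16*d + 112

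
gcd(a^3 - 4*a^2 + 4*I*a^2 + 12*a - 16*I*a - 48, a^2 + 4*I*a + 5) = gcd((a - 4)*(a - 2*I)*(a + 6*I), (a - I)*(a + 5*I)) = 1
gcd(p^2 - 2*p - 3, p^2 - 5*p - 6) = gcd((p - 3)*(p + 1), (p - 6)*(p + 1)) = p + 1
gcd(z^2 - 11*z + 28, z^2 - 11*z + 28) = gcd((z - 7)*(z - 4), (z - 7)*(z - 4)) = z^2 - 11*z + 28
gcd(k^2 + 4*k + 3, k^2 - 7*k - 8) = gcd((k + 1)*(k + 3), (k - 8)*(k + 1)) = k + 1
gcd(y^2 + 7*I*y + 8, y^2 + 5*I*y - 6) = 1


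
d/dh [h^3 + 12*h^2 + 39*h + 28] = 3*h^2 + 24*h + 39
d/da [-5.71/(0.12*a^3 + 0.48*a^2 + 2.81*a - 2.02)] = (2.0556*a^2 + 5.4816*a + 16.0451)/(0.12*a^3 + 0.48*a^2 + 2.81*a - 2.02)^2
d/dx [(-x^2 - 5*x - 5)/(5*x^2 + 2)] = (25*x^2 + 46*x - 10)/(25*x^4 + 20*x^2 + 4)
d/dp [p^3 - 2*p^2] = p*(3*p - 4)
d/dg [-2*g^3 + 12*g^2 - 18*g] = -6*g^2 + 24*g - 18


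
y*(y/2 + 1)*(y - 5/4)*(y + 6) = y^4/2 + 27*y^3/8 + y^2 - 15*y/2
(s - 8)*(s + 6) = s^2 - 2*s - 48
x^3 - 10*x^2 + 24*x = x*(x - 6)*(x - 4)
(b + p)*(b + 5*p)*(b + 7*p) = b^3 + 13*b^2*p + 47*b*p^2 + 35*p^3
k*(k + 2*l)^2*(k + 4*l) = k^4 + 8*k^3*l + 20*k^2*l^2 + 16*k*l^3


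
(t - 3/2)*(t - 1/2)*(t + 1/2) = t^3 - 3*t^2/2 - t/4 + 3/8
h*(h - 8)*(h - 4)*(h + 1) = h^4 - 11*h^3 + 20*h^2 + 32*h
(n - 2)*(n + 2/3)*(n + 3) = n^3 + 5*n^2/3 - 16*n/3 - 4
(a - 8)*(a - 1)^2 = a^3 - 10*a^2 + 17*a - 8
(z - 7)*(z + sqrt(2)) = z^2 - 7*z + sqrt(2)*z - 7*sqrt(2)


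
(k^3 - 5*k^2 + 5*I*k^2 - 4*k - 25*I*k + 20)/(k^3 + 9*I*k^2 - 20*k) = (k^2 + k*(-5 + I) - 5*I)/(k*(k + 5*I))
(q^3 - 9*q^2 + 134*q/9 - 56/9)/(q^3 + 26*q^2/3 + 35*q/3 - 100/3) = (3*q^2 - 23*q + 14)/(3*(q^2 + 10*q + 25))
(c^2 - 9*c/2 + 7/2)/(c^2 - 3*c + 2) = (c - 7/2)/(c - 2)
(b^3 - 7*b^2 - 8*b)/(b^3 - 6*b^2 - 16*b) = (b + 1)/(b + 2)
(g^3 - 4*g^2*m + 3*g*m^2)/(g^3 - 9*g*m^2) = (g - m)/(g + 3*m)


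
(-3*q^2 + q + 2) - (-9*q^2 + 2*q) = 6*q^2 - q + 2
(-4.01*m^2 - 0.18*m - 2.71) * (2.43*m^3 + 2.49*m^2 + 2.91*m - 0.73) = -9.7443*m^5 - 10.4223*m^4 - 18.7026*m^3 - 4.3444*m^2 - 7.7547*m + 1.9783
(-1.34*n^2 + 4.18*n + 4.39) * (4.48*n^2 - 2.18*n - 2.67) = -6.0032*n^4 + 21.6476*n^3 + 14.1326*n^2 - 20.7308*n - 11.7213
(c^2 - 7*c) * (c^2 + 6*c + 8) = c^4 - c^3 - 34*c^2 - 56*c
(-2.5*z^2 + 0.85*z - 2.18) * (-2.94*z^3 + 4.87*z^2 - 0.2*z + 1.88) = 7.35*z^5 - 14.674*z^4 + 11.0487*z^3 - 15.4866*z^2 + 2.034*z - 4.0984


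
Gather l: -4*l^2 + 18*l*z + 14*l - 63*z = -4*l^2 + l*(18*z + 14) - 63*z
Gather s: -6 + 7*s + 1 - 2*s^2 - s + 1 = -2*s^2 + 6*s - 4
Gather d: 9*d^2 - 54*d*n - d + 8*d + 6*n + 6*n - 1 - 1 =9*d^2 + d*(7 - 54*n) + 12*n - 2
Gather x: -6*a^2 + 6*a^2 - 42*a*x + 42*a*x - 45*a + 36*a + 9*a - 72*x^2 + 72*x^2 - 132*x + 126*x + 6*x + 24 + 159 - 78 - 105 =0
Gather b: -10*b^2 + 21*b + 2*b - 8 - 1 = -10*b^2 + 23*b - 9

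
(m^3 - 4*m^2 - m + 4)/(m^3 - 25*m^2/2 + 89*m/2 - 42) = 2*(m^2 - 1)/(2*m^2 - 17*m + 21)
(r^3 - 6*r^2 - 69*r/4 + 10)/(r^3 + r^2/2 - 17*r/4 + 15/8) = 2*(r - 8)/(2*r - 3)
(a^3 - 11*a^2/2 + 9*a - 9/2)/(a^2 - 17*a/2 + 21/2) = (a^2 - 4*a + 3)/(a - 7)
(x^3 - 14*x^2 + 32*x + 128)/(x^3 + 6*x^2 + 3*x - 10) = (x^2 - 16*x + 64)/(x^2 + 4*x - 5)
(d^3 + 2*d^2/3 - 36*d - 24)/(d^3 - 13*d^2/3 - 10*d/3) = (d^2 - 36)/(d*(d - 5))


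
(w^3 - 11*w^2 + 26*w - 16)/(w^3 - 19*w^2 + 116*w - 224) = (w^2 - 3*w + 2)/(w^2 - 11*w + 28)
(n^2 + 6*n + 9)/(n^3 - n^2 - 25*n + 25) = (n^2 + 6*n + 9)/(n^3 - n^2 - 25*n + 25)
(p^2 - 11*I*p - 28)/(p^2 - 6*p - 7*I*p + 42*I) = (p - 4*I)/(p - 6)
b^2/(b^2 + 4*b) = b/(b + 4)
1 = 1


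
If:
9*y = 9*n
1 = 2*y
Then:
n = 1/2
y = 1/2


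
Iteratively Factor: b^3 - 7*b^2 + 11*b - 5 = (b - 1)*(b^2 - 6*b + 5) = (b - 5)*(b - 1)*(b - 1)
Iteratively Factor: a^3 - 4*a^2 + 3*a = (a - 1)*(a^2 - 3*a) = (a - 3)*(a - 1)*(a)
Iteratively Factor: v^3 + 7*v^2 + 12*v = (v + 4)*(v^2 + 3*v) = (v + 3)*(v + 4)*(v)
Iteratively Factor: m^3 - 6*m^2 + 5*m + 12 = (m - 4)*(m^2 - 2*m - 3) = (m - 4)*(m + 1)*(m - 3)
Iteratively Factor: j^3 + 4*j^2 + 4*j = (j + 2)*(j^2 + 2*j) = (j + 2)^2*(j)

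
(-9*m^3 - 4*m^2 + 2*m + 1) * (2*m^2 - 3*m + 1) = -18*m^5 + 19*m^4 + 7*m^3 - 8*m^2 - m + 1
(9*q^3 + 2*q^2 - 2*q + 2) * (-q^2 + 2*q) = -9*q^5 + 16*q^4 + 6*q^3 - 6*q^2 + 4*q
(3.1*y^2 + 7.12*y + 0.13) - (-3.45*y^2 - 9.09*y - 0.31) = 6.55*y^2 + 16.21*y + 0.44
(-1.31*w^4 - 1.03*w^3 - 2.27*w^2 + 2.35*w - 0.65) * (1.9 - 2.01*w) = 2.6331*w^5 - 0.4187*w^4 + 2.6057*w^3 - 9.0365*w^2 + 5.7715*w - 1.235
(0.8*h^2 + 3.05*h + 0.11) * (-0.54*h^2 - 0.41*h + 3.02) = -0.432*h^4 - 1.975*h^3 + 1.1061*h^2 + 9.1659*h + 0.3322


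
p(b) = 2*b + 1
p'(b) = 2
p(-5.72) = -10.44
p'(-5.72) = 2.00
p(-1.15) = -1.30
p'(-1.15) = 2.00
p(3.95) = 8.90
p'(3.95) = 2.00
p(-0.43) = 0.14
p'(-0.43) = 2.00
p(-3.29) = -5.58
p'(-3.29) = 2.00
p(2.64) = 6.28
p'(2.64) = 2.00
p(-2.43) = -3.86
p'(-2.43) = 2.00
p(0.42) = 1.84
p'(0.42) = 2.00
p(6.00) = 13.00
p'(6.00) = 2.00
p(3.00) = 7.00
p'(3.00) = 2.00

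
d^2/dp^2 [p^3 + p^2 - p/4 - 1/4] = 6*p + 2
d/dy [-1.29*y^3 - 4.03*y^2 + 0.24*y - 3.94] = -3.87*y^2 - 8.06*y + 0.24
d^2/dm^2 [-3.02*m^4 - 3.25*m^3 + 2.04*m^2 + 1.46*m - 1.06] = -36.24*m^2 - 19.5*m + 4.08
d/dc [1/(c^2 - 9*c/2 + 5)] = 2*(9 - 4*c)/(2*c^2 - 9*c + 10)^2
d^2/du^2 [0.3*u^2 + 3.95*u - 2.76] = 0.600000000000000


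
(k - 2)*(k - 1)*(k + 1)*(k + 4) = k^4 + 2*k^3 - 9*k^2 - 2*k + 8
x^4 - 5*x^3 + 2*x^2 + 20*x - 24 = (x - 3)*(x - 2)^2*(x + 2)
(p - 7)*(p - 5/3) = p^2 - 26*p/3 + 35/3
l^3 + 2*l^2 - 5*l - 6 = (l - 2)*(l + 1)*(l + 3)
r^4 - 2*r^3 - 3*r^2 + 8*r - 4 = (r - 2)*(r - 1)^2*(r + 2)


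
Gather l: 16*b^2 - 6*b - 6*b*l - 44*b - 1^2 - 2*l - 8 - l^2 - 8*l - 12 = 16*b^2 - 50*b - l^2 + l*(-6*b - 10) - 21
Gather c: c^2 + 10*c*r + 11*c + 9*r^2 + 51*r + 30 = c^2 + c*(10*r + 11) + 9*r^2 + 51*r + 30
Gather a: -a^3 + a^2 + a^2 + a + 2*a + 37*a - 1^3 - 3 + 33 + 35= -a^3 + 2*a^2 + 40*a + 64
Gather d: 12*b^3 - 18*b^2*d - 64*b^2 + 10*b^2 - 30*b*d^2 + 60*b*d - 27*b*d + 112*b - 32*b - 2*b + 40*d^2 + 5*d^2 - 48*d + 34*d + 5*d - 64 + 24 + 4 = 12*b^3 - 54*b^2 + 78*b + d^2*(45 - 30*b) + d*(-18*b^2 + 33*b - 9) - 36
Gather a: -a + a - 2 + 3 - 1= 0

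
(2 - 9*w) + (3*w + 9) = 11 - 6*w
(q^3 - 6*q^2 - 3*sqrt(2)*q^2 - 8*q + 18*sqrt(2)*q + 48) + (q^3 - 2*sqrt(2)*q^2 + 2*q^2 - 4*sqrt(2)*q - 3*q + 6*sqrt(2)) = 2*q^3 - 5*sqrt(2)*q^2 - 4*q^2 - 11*q + 14*sqrt(2)*q + 6*sqrt(2) + 48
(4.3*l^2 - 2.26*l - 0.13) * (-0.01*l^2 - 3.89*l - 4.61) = -0.043*l^4 - 16.7044*l^3 - 11.0303*l^2 + 10.9243*l + 0.5993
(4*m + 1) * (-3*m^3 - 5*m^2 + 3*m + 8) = -12*m^4 - 23*m^3 + 7*m^2 + 35*m + 8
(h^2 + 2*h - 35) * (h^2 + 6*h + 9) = h^4 + 8*h^3 - 14*h^2 - 192*h - 315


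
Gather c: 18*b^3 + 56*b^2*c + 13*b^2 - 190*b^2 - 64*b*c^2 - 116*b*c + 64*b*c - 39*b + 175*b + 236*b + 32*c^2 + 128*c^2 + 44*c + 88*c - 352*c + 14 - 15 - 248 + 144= 18*b^3 - 177*b^2 + 372*b + c^2*(160 - 64*b) + c*(56*b^2 - 52*b - 220) - 105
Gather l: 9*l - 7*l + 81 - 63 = 2*l + 18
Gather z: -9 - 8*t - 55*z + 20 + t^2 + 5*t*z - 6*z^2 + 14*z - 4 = t^2 - 8*t - 6*z^2 + z*(5*t - 41) + 7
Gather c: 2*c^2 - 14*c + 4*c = 2*c^2 - 10*c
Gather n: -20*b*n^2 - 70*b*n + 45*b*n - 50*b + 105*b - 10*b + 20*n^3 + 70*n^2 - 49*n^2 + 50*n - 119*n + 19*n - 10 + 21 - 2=45*b + 20*n^3 + n^2*(21 - 20*b) + n*(-25*b - 50) + 9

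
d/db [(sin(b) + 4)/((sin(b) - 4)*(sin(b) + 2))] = -(sin(b) + 8)*sin(b)*cos(b)/((sin(b) - 4)^2*(sin(b) + 2)^2)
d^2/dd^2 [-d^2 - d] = -2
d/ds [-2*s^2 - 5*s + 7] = -4*s - 5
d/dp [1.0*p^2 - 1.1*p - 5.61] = 2.0*p - 1.1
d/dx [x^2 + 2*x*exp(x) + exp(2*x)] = 2*x*exp(x) + 2*x + 2*exp(2*x) + 2*exp(x)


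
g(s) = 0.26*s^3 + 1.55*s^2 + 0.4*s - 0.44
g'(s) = 0.78*s^2 + 3.1*s + 0.4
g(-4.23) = 5.92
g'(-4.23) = 1.24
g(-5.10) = 3.35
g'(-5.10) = 4.88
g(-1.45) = 1.45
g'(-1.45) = -2.46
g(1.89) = 7.61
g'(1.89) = 9.05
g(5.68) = 99.48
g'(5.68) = 43.17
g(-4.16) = 6.00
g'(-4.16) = 1.00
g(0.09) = -0.39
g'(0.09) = 0.69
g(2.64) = 16.20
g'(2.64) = 14.02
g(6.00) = 113.92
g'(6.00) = 47.08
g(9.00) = 318.25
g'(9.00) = 91.48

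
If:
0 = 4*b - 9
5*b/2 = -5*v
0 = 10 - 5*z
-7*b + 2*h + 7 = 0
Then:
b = 9/4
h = 35/8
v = -9/8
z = 2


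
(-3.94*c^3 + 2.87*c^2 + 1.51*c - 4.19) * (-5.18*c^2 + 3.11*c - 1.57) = 20.4092*c^5 - 27.12*c^4 + 7.2897*c^3 + 21.8944*c^2 - 15.4016*c + 6.5783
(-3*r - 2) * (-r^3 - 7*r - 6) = 3*r^4 + 2*r^3 + 21*r^2 + 32*r + 12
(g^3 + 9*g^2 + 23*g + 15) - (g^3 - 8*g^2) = 17*g^2 + 23*g + 15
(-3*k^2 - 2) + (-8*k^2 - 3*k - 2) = -11*k^2 - 3*k - 4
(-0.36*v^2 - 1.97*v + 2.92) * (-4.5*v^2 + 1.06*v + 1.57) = 1.62*v^4 + 8.4834*v^3 - 15.7934*v^2 + 0.00229999999999997*v + 4.5844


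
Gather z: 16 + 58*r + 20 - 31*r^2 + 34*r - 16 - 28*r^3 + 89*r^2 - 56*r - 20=-28*r^3 + 58*r^2 + 36*r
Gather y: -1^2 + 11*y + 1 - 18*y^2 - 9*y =-18*y^2 + 2*y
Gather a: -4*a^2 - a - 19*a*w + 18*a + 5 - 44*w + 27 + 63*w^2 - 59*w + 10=-4*a^2 + a*(17 - 19*w) + 63*w^2 - 103*w + 42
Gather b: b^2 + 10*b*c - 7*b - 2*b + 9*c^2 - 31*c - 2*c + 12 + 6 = b^2 + b*(10*c - 9) + 9*c^2 - 33*c + 18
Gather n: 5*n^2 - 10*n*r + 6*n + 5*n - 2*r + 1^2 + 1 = 5*n^2 + n*(11 - 10*r) - 2*r + 2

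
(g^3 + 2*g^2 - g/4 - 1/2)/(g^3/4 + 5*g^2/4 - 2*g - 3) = (4*g^3 + 8*g^2 - g - 2)/(g^3 + 5*g^2 - 8*g - 12)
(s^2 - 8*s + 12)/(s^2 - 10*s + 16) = (s - 6)/(s - 8)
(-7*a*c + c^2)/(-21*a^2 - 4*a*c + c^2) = c/(3*a + c)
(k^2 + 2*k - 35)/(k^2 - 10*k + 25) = (k + 7)/(k - 5)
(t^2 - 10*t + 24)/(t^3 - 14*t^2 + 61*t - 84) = (t - 6)/(t^2 - 10*t + 21)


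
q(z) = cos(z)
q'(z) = -sin(z)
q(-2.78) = -0.94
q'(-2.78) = 0.35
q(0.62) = 0.81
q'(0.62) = -0.58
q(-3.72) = -0.84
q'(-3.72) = -0.55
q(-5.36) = 0.60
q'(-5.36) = -0.80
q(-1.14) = 0.42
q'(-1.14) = 0.91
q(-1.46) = 0.11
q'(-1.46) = 0.99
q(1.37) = 0.20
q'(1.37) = -0.98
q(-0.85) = 0.66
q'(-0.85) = 0.75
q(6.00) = 0.96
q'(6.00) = 0.28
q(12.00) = 0.84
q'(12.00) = 0.54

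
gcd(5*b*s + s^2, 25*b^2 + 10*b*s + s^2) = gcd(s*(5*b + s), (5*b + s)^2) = 5*b + s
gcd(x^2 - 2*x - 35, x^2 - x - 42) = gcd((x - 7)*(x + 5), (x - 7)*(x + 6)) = x - 7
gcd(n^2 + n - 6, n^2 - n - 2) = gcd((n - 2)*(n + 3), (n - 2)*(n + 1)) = n - 2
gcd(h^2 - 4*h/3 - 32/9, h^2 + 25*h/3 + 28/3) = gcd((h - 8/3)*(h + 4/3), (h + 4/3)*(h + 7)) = h + 4/3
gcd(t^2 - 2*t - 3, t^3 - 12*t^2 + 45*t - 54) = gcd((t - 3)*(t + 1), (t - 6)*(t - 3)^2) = t - 3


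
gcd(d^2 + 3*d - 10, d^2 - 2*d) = d - 2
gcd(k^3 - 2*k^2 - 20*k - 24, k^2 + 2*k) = k + 2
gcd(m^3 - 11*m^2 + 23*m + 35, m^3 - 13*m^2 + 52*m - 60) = m - 5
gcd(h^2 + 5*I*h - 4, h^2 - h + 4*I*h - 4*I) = h + 4*I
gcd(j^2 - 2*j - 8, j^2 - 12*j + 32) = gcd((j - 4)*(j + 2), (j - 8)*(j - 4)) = j - 4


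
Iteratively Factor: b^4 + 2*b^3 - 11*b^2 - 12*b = (b)*(b^3 + 2*b^2 - 11*b - 12) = b*(b + 4)*(b^2 - 2*b - 3) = b*(b - 3)*(b + 4)*(b + 1)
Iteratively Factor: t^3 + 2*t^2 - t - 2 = (t + 2)*(t^2 - 1) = (t - 1)*(t + 2)*(t + 1)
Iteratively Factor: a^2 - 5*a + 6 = (a - 3)*(a - 2)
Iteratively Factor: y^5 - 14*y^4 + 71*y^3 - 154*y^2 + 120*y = (y - 5)*(y^4 - 9*y^3 + 26*y^2 - 24*y) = (y - 5)*(y - 3)*(y^3 - 6*y^2 + 8*y) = (y - 5)*(y - 3)*(y - 2)*(y^2 - 4*y) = y*(y - 5)*(y - 3)*(y - 2)*(y - 4)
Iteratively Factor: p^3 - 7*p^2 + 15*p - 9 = (p - 1)*(p^2 - 6*p + 9) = (p - 3)*(p - 1)*(p - 3)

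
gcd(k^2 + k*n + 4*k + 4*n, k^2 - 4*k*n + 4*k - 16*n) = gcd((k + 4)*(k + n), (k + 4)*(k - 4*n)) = k + 4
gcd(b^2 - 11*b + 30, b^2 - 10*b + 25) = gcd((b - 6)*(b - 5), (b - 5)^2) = b - 5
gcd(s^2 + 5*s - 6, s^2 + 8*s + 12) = s + 6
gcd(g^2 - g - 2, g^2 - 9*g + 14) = g - 2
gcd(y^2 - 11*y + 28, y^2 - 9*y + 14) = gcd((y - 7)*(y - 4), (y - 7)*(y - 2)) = y - 7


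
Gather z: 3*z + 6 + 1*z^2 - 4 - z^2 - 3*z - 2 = 0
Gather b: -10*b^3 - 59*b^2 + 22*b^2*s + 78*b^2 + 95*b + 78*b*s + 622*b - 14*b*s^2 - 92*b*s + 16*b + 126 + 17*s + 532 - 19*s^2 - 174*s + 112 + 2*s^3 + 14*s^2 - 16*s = -10*b^3 + b^2*(22*s + 19) + b*(-14*s^2 - 14*s + 733) + 2*s^3 - 5*s^2 - 173*s + 770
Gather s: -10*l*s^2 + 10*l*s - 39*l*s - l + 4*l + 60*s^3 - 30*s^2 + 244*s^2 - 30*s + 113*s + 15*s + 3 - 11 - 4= 3*l + 60*s^3 + s^2*(214 - 10*l) + s*(98 - 29*l) - 12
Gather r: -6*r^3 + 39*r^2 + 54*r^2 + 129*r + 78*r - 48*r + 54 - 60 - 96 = -6*r^3 + 93*r^2 + 159*r - 102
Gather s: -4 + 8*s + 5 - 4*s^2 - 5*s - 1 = -4*s^2 + 3*s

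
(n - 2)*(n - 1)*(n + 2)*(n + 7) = n^4 + 6*n^3 - 11*n^2 - 24*n + 28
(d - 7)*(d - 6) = d^2 - 13*d + 42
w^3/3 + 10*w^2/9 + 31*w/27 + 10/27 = (w/3 + 1/3)*(w + 2/3)*(w + 5/3)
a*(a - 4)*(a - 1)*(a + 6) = a^4 + a^3 - 26*a^2 + 24*a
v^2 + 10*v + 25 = (v + 5)^2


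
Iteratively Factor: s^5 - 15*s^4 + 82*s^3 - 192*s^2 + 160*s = (s - 4)*(s^4 - 11*s^3 + 38*s^2 - 40*s) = (s - 5)*(s - 4)*(s^3 - 6*s^2 + 8*s) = (s - 5)*(s - 4)*(s - 2)*(s^2 - 4*s) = (s - 5)*(s - 4)^2*(s - 2)*(s)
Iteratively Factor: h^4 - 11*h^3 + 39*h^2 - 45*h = (h)*(h^3 - 11*h^2 + 39*h - 45) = h*(h - 5)*(h^2 - 6*h + 9) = h*(h - 5)*(h - 3)*(h - 3)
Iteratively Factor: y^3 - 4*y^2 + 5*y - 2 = (y - 1)*(y^2 - 3*y + 2) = (y - 2)*(y - 1)*(y - 1)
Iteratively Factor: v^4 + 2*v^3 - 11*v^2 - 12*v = (v)*(v^3 + 2*v^2 - 11*v - 12) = v*(v + 1)*(v^2 + v - 12) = v*(v + 1)*(v + 4)*(v - 3)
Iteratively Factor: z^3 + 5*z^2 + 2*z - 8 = (z + 4)*(z^2 + z - 2) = (z - 1)*(z + 4)*(z + 2)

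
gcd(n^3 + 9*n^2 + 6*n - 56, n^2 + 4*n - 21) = n + 7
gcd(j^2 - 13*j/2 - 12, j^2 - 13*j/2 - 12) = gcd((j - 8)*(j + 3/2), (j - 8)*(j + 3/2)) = j^2 - 13*j/2 - 12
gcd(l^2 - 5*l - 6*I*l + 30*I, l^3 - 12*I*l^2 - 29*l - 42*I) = l - 6*I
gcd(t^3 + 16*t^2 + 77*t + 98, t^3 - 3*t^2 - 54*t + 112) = t + 7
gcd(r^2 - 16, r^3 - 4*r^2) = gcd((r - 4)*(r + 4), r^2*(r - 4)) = r - 4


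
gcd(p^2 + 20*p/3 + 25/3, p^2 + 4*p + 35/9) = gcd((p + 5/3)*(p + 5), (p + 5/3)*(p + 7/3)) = p + 5/3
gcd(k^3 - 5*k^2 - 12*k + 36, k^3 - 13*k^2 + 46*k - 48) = k - 2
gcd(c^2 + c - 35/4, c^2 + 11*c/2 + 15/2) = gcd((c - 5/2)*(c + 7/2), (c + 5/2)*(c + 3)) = 1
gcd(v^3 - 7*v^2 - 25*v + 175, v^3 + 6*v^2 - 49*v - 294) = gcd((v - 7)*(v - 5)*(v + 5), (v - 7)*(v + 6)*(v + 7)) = v - 7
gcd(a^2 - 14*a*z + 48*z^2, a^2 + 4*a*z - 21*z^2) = 1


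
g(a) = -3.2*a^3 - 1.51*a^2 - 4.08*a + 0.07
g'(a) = -9.6*a^2 - 3.02*a - 4.08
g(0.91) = -7.30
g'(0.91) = -14.78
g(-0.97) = 5.53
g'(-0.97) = -10.18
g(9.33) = -2768.37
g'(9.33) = -867.93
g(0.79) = -5.67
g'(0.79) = -12.46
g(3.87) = -223.81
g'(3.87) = -159.55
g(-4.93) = 366.92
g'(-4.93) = -222.52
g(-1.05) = 6.39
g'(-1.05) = -11.49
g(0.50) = -2.75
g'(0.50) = -7.99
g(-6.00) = 661.39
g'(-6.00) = -331.56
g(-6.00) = 661.39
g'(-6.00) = -331.56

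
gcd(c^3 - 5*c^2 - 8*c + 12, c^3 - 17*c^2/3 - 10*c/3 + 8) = c^2 - 7*c + 6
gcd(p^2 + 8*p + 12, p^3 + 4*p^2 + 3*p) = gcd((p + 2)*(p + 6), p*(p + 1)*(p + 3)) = 1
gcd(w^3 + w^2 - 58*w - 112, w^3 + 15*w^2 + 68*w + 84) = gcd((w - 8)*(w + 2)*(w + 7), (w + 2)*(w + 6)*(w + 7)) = w^2 + 9*w + 14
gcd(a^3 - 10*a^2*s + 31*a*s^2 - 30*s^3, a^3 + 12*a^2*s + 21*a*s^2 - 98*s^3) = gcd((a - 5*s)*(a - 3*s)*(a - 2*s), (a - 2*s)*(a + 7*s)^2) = -a + 2*s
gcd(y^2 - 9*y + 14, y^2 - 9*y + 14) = y^2 - 9*y + 14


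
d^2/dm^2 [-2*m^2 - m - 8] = -4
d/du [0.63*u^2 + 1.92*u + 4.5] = 1.26*u + 1.92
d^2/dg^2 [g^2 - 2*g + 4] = 2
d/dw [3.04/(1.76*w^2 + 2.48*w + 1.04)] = (-10.7008*w - 7.5392)/(1.76*w^2 + 2.48*w + 1.04)^2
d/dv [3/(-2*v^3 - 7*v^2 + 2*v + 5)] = 6*(3*v^2 + 7*v - 1)/(2*v^3 + 7*v^2 - 2*v - 5)^2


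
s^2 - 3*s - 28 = (s - 7)*(s + 4)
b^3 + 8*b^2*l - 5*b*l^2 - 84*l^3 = (b - 3*l)*(b + 4*l)*(b + 7*l)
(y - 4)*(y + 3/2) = y^2 - 5*y/2 - 6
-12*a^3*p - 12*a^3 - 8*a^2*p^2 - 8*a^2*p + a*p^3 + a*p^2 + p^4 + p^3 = (-3*a + p)*(2*a + p)^2*(p + 1)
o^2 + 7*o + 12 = (o + 3)*(o + 4)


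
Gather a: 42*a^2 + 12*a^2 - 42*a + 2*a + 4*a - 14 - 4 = 54*a^2 - 36*a - 18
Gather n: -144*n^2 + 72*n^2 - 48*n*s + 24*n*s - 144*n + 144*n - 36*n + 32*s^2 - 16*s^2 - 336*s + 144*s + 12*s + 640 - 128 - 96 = -72*n^2 + n*(-24*s - 36) + 16*s^2 - 180*s + 416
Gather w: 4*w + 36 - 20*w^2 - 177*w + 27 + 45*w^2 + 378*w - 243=25*w^2 + 205*w - 180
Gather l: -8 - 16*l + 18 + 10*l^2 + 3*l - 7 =10*l^2 - 13*l + 3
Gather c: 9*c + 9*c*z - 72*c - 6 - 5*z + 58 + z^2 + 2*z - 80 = c*(9*z - 63) + z^2 - 3*z - 28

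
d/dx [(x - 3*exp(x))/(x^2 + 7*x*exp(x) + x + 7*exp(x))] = ((1 - 3*exp(x))*(x^2 + 7*x*exp(x) + x + 7*exp(x)) - (x - 3*exp(x))*(7*x*exp(x) + 2*x + 14*exp(x) + 1))/(x^2 + 7*x*exp(x) + x + 7*exp(x))^2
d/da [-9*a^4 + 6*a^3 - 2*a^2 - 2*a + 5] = -36*a^3 + 18*a^2 - 4*a - 2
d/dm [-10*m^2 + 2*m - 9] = 2 - 20*m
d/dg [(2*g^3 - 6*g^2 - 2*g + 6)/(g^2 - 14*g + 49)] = 2*(g^3 - 21*g^2 + 43*g + 1)/(g^3 - 21*g^2 + 147*g - 343)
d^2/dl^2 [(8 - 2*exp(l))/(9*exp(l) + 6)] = 28*(3*exp(l) - 2)*exp(l)/(3*(27*exp(3*l) + 54*exp(2*l) + 36*exp(l) + 8))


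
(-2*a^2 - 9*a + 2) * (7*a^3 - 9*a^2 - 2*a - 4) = -14*a^5 - 45*a^4 + 99*a^3 + 8*a^2 + 32*a - 8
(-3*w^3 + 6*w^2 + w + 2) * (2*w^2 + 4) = -6*w^5 + 12*w^4 - 10*w^3 + 28*w^2 + 4*w + 8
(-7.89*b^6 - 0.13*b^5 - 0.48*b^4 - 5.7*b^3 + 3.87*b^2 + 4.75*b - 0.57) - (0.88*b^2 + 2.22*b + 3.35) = -7.89*b^6 - 0.13*b^5 - 0.48*b^4 - 5.7*b^3 + 2.99*b^2 + 2.53*b - 3.92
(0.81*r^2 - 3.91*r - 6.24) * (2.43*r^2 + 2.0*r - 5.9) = 1.9683*r^4 - 7.8813*r^3 - 27.7622*r^2 + 10.589*r + 36.816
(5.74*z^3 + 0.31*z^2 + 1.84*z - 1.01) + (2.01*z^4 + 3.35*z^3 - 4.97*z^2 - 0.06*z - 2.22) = 2.01*z^4 + 9.09*z^3 - 4.66*z^2 + 1.78*z - 3.23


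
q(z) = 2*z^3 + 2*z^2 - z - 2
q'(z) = 6*z^2 + 4*z - 1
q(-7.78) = -814.99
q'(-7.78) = 331.05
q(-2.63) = -21.92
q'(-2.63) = 29.98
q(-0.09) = -1.90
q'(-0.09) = -1.31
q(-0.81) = -0.94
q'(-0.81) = -0.30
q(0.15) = -2.10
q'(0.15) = -0.26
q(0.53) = -1.67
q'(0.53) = 2.81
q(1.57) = 9.10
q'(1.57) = 20.07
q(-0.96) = -0.97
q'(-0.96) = 0.69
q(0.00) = -2.00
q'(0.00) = -1.00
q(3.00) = 67.00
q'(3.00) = 65.00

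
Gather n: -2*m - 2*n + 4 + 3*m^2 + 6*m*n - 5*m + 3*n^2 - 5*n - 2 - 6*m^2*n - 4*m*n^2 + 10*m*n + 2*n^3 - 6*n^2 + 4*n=3*m^2 - 7*m + 2*n^3 + n^2*(-4*m - 3) + n*(-6*m^2 + 16*m - 3) + 2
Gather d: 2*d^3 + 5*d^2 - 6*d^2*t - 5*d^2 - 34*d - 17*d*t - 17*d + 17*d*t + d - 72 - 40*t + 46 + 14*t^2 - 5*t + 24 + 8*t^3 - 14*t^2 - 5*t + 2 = 2*d^3 - 6*d^2*t - 50*d + 8*t^3 - 50*t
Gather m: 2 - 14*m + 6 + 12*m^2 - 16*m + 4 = 12*m^2 - 30*m + 12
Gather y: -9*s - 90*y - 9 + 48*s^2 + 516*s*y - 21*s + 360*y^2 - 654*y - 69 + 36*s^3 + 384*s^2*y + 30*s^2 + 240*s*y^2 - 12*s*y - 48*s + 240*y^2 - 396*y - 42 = 36*s^3 + 78*s^2 - 78*s + y^2*(240*s + 600) + y*(384*s^2 + 504*s - 1140) - 120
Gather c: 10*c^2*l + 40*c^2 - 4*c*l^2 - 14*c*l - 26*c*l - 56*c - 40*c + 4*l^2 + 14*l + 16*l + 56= c^2*(10*l + 40) + c*(-4*l^2 - 40*l - 96) + 4*l^2 + 30*l + 56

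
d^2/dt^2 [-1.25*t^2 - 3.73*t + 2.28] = -2.50000000000000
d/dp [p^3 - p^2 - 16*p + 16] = 3*p^2 - 2*p - 16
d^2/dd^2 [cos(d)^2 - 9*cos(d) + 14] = 9*cos(d) - 2*cos(2*d)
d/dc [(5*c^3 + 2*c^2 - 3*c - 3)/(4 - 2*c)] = (-10*c^3 + 28*c^2 + 8*c - 9)/(2*(c^2 - 4*c + 4))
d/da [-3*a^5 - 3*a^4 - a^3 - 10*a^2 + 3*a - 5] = -15*a^4 - 12*a^3 - 3*a^2 - 20*a + 3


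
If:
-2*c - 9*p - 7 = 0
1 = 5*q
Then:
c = -9*p/2 - 7/2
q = 1/5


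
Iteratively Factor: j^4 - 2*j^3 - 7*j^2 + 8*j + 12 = (j + 2)*(j^3 - 4*j^2 + j + 6) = (j - 3)*(j + 2)*(j^2 - j - 2) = (j - 3)*(j - 2)*(j + 2)*(j + 1)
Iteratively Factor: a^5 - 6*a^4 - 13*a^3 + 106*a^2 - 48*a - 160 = (a + 1)*(a^4 - 7*a^3 - 6*a^2 + 112*a - 160) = (a + 1)*(a + 4)*(a^3 - 11*a^2 + 38*a - 40) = (a - 2)*(a + 1)*(a + 4)*(a^2 - 9*a + 20) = (a - 5)*(a - 2)*(a + 1)*(a + 4)*(a - 4)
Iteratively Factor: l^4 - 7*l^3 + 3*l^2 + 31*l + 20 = (l - 5)*(l^3 - 2*l^2 - 7*l - 4) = (l - 5)*(l + 1)*(l^2 - 3*l - 4) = (l - 5)*(l + 1)^2*(l - 4)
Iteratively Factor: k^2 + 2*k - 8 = (k + 4)*(k - 2)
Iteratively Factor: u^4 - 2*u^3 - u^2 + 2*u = (u + 1)*(u^3 - 3*u^2 + 2*u) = u*(u + 1)*(u^2 - 3*u + 2) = u*(u - 2)*(u + 1)*(u - 1)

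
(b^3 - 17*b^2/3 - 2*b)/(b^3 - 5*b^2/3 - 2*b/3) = (b - 6)/(b - 2)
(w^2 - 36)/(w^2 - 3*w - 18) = (w + 6)/(w + 3)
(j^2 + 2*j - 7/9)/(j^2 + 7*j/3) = (j - 1/3)/j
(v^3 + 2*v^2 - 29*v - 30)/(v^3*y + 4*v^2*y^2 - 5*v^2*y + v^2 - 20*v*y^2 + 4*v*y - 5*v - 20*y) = (v^2 + 7*v + 6)/(v^2*y + 4*v*y^2 + v + 4*y)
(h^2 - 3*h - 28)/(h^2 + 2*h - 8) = (h - 7)/(h - 2)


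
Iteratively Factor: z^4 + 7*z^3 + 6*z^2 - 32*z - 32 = (z + 4)*(z^3 + 3*z^2 - 6*z - 8) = (z + 4)^2*(z^2 - z - 2) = (z + 1)*(z + 4)^2*(z - 2)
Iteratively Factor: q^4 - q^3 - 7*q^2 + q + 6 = (q - 3)*(q^3 + 2*q^2 - q - 2) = (q - 3)*(q + 2)*(q^2 - 1) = (q - 3)*(q + 1)*(q + 2)*(q - 1)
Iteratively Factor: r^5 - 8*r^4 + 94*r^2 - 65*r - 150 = (r - 5)*(r^4 - 3*r^3 - 15*r^2 + 19*r + 30) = (r - 5)*(r + 3)*(r^3 - 6*r^2 + 3*r + 10) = (r - 5)*(r - 2)*(r + 3)*(r^2 - 4*r - 5) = (r - 5)*(r - 2)*(r + 1)*(r + 3)*(r - 5)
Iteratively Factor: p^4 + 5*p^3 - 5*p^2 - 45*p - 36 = (p + 3)*(p^3 + 2*p^2 - 11*p - 12) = (p + 3)*(p + 4)*(p^2 - 2*p - 3) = (p - 3)*(p + 3)*(p + 4)*(p + 1)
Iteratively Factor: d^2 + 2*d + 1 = (d + 1)*(d + 1)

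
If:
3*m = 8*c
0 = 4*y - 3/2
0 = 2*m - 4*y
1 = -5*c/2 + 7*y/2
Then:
No Solution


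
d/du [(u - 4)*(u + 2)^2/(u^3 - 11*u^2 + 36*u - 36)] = (-11*u^4 + 96*u^3 - 192*u^2 - 352*u + 1008)/(u^6 - 22*u^5 + 193*u^4 - 864*u^3 + 2088*u^2 - 2592*u + 1296)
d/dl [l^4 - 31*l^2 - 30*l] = 4*l^3 - 62*l - 30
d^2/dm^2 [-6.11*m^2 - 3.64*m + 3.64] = -12.2200000000000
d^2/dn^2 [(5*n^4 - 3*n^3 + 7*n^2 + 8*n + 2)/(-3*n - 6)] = 2*(-15*n^4 - 77*n^3 - 102*n^2 + 36*n - 14)/(3*(n^3 + 6*n^2 + 12*n + 8))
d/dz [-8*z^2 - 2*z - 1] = -16*z - 2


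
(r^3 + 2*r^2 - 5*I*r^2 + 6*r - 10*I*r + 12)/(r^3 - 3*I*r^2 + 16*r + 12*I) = (r + 2)/(r + 2*I)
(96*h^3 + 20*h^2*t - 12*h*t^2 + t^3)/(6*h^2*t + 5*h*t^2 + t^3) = (48*h^2 - 14*h*t + t^2)/(t*(3*h + t))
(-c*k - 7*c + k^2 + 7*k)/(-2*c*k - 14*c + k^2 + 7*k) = (c - k)/(2*c - k)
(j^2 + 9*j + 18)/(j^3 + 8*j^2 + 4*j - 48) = (j + 3)/(j^2 + 2*j - 8)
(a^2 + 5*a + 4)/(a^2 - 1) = (a + 4)/(a - 1)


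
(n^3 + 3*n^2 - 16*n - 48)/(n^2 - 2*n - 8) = (n^2 + 7*n + 12)/(n + 2)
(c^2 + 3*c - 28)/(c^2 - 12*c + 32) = (c + 7)/(c - 8)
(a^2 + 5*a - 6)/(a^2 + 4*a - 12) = (a - 1)/(a - 2)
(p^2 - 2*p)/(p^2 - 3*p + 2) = p/(p - 1)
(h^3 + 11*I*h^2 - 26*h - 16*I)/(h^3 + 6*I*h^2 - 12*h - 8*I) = (h^2 + 9*I*h - 8)/(h^2 + 4*I*h - 4)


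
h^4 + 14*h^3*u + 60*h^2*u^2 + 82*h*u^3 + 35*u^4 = (h + u)^2*(h + 5*u)*(h + 7*u)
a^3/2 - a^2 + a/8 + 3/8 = (a/2 + 1/4)*(a - 3/2)*(a - 1)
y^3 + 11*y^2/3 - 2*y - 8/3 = (y - 1)*(y + 2/3)*(y + 4)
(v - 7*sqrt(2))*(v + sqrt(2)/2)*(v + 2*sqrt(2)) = v^3 - 9*sqrt(2)*v^2/2 - 33*v - 14*sqrt(2)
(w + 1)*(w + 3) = w^2 + 4*w + 3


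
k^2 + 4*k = k*(k + 4)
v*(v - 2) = v^2 - 2*v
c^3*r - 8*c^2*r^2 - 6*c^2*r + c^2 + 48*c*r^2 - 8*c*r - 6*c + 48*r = (c - 6)*(c - 8*r)*(c*r + 1)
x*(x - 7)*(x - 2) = x^3 - 9*x^2 + 14*x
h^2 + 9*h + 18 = (h + 3)*(h + 6)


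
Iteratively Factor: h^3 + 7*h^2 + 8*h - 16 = (h + 4)*(h^2 + 3*h - 4) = (h - 1)*(h + 4)*(h + 4)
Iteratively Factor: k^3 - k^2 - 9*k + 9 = (k - 1)*(k^2 - 9) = (k - 1)*(k + 3)*(k - 3)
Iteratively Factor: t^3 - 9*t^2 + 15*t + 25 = (t - 5)*(t^2 - 4*t - 5) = (t - 5)^2*(t + 1)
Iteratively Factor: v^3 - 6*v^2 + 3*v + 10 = (v + 1)*(v^2 - 7*v + 10) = (v - 2)*(v + 1)*(v - 5)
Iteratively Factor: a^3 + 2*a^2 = (a + 2)*(a^2) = a*(a + 2)*(a)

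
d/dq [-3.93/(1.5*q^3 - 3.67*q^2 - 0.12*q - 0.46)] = (17.685*q^2 - 28.8462*q - 0.4716)/(-1.5*q^3 + 3.67*q^2 + 0.12*q + 0.46)^2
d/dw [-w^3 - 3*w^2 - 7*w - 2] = -3*w^2 - 6*w - 7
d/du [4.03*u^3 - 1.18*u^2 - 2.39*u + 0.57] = 12.09*u^2 - 2.36*u - 2.39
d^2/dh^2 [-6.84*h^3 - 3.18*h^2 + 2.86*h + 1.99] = -41.04*h - 6.36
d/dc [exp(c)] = exp(c)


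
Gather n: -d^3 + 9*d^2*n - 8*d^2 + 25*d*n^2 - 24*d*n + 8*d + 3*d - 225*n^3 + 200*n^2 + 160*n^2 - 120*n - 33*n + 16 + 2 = -d^3 - 8*d^2 + 11*d - 225*n^3 + n^2*(25*d + 360) + n*(9*d^2 - 24*d - 153) + 18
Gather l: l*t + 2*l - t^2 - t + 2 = l*(t + 2) - t^2 - t + 2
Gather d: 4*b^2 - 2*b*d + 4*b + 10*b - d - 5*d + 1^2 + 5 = 4*b^2 + 14*b + d*(-2*b - 6) + 6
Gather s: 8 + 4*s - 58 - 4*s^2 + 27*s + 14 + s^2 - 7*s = -3*s^2 + 24*s - 36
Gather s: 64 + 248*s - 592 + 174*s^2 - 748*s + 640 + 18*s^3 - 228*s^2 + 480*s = 18*s^3 - 54*s^2 - 20*s + 112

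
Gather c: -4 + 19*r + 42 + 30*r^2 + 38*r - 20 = 30*r^2 + 57*r + 18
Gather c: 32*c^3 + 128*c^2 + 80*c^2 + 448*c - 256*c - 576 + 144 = 32*c^3 + 208*c^2 + 192*c - 432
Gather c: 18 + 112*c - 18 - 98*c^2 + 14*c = -98*c^2 + 126*c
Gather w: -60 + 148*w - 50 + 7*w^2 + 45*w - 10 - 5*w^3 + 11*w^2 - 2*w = -5*w^3 + 18*w^2 + 191*w - 120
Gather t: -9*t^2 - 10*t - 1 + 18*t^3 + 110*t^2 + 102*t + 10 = 18*t^3 + 101*t^2 + 92*t + 9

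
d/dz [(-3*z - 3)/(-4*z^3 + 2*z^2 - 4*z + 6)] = 3*(2*z^3 - z^2 + 2*z - 2*(z + 1)*(3*z^2 - z + 1) - 3)/(2*(2*z^3 - z^2 + 2*z - 3)^2)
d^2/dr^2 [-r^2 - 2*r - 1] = -2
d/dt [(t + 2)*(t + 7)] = 2*t + 9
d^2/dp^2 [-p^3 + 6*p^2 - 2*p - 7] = 12 - 6*p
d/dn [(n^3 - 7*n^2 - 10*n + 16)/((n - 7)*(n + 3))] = (n^4 - 8*n^3 - 25*n^2 + 262*n + 274)/(n^4 - 8*n^3 - 26*n^2 + 168*n + 441)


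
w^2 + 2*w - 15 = (w - 3)*(w + 5)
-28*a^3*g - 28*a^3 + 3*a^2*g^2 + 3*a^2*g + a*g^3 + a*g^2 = (-4*a + g)*(7*a + g)*(a*g + a)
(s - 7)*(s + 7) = s^2 - 49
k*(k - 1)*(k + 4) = k^3 + 3*k^2 - 4*k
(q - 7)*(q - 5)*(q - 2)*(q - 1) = q^4 - 15*q^3 + 73*q^2 - 129*q + 70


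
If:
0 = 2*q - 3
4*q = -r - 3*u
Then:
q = 3/2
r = -3*u - 6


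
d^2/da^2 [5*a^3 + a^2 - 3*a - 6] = 30*a + 2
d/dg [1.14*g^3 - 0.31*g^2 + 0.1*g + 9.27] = 3.42*g^2 - 0.62*g + 0.1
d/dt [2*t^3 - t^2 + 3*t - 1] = 6*t^2 - 2*t + 3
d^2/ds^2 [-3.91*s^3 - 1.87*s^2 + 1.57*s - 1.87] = -23.46*s - 3.74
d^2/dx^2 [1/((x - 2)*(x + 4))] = 2*((x - 2)^2 + (x - 2)*(x + 4) + (x + 4)^2)/((x - 2)^3*(x + 4)^3)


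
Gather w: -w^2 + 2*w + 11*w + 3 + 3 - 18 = -w^2 + 13*w - 12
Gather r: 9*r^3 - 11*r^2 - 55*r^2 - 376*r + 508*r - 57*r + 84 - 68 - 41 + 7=9*r^3 - 66*r^2 + 75*r - 18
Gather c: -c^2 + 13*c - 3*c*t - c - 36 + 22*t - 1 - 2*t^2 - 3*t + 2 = -c^2 + c*(12 - 3*t) - 2*t^2 + 19*t - 35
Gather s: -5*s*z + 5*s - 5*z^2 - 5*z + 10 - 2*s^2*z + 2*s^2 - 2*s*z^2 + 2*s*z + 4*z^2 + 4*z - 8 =s^2*(2 - 2*z) + s*(-2*z^2 - 3*z + 5) - z^2 - z + 2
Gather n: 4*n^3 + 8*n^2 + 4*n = 4*n^3 + 8*n^2 + 4*n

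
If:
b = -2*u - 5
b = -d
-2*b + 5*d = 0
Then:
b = 0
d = 0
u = -5/2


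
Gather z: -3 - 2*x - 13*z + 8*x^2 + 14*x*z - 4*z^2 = 8*x^2 - 2*x - 4*z^2 + z*(14*x - 13) - 3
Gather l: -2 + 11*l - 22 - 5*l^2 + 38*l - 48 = -5*l^2 + 49*l - 72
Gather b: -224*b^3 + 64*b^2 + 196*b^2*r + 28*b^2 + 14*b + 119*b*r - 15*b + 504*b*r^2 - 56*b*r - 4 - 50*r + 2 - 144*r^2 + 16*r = -224*b^3 + b^2*(196*r + 92) + b*(504*r^2 + 63*r - 1) - 144*r^2 - 34*r - 2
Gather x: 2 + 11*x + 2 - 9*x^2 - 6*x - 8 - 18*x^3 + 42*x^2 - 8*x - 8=-18*x^3 + 33*x^2 - 3*x - 12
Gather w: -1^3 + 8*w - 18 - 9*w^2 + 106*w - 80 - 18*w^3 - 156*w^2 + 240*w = -18*w^3 - 165*w^2 + 354*w - 99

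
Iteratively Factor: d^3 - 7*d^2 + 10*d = (d)*(d^2 - 7*d + 10) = d*(d - 5)*(d - 2)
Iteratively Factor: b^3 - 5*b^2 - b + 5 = (b - 1)*(b^2 - 4*b - 5) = (b - 5)*(b - 1)*(b + 1)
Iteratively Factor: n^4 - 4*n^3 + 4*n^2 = (n - 2)*(n^3 - 2*n^2) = n*(n - 2)*(n^2 - 2*n) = n*(n - 2)^2*(n)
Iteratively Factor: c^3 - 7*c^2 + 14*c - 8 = (c - 2)*(c^2 - 5*c + 4) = (c - 4)*(c - 2)*(c - 1)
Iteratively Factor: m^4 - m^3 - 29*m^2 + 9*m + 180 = (m + 4)*(m^3 - 5*m^2 - 9*m + 45) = (m + 3)*(m + 4)*(m^2 - 8*m + 15) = (m - 5)*(m + 3)*(m + 4)*(m - 3)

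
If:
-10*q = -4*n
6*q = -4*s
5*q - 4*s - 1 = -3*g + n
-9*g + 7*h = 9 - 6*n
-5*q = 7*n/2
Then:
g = 1/3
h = 12/7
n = 0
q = 0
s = 0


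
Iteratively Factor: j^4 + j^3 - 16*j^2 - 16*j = (j)*(j^3 + j^2 - 16*j - 16) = j*(j - 4)*(j^2 + 5*j + 4) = j*(j - 4)*(j + 1)*(j + 4)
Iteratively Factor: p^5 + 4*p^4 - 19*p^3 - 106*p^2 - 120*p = (p + 3)*(p^4 + p^3 - 22*p^2 - 40*p) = (p + 2)*(p + 3)*(p^3 - p^2 - 20*p) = (p - 5)*(p + 2)*(p + 3)*(p^2 + 4*p) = (p - 5)*(p + 2)*(p + 3)*(p + 4)*(p)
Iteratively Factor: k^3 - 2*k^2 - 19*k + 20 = (k - 1)*(k^2 - k - 20) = (k - 5)*(k - 1)*(k + 4)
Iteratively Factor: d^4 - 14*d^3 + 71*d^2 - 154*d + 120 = (d - 2)*(d^3 - 12*d^2 + 47*d - 60) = (d - 4)*(d - 2)*(d^2 - 8*d + 15) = (d - 4)*(d - 3)*(d - 2)*(d - 5)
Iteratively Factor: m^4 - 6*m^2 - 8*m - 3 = (m - 3)*(m^3 + 3*m^2 + 3*m + 1) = (m - 3)*(m + 1)*(m^2 + 2*m + 1) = (m - 3)*(m + 1)^2*(m + 1)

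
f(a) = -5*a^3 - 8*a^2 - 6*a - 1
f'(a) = -15*a^2 - 16*a - 6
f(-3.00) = 80.00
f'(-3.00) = -93.00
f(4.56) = -668.80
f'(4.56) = -390.86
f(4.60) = -684.56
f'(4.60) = -397.00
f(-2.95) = 75.44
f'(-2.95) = -89.34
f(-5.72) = 707.32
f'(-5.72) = -405.26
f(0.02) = -1.12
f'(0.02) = -6.33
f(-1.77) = 12.28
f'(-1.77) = -24.67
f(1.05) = -21.91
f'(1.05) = -39.34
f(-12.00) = 7559.00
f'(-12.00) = -1974.00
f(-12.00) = 7559.00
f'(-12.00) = -1974.00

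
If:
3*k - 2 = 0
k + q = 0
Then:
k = 2/3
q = -2/3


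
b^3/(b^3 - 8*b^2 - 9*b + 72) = b^3/(b^3 - 8*b^2 - 9*b + 72)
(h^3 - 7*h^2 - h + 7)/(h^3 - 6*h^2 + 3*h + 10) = (h^2 - 8*h + 7)/(h^2 - 7*h + 10)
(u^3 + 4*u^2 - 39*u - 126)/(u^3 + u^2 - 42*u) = (u + 3)/u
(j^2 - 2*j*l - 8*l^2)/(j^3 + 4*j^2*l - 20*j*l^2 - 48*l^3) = 1/(j + 6*l)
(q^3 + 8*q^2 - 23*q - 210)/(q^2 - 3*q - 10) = (q^2 + 13*q + 42)/(q + 2)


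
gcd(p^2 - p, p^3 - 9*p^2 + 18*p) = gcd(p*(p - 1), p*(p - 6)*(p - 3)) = p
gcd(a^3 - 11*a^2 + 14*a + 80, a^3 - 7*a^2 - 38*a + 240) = a^2 - 13*a + 40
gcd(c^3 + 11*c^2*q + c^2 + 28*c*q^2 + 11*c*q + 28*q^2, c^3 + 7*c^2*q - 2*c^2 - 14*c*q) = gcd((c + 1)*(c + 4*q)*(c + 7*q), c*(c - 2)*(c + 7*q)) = c + 7*q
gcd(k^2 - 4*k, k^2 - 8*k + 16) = k - 4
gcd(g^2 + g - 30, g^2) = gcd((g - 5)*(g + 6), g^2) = 1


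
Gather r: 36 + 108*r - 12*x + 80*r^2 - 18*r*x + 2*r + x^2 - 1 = 80*r^2 + r*(110 - 18*x) + x^2 - 12*x + 35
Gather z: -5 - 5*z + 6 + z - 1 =-4*z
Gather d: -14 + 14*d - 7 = 14*d - 21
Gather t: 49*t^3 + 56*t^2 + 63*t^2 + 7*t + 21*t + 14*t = 49*t^3 + 119*t^2 + 42*t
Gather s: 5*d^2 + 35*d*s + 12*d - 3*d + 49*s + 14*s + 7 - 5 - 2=5*d^2 + 9*d + s*(35*d + 63)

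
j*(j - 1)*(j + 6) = j^3 + 5*j^2 - 6*j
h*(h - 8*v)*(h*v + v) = h^3*v - 8*h^2*v^2 + h^2*v - 8*h*v^2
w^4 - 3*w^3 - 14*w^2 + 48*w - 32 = (w - 4)*(w - 2)*(w - 1)*(w + 4)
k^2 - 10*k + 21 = (k - 7)*(k - 3)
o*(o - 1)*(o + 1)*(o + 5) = o^4 + 5*o^3 - o^2 - 5*o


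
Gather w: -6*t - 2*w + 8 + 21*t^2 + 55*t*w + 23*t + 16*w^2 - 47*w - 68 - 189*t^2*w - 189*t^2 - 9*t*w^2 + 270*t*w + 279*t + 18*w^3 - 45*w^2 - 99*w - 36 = -168*t^2 + 296*t + 18*w^3 + w^2*(-9*t - 29) + w*(-189*t^2 + 325*t - 148) - 96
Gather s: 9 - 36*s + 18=27 - 36*s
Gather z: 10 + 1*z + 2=z + 12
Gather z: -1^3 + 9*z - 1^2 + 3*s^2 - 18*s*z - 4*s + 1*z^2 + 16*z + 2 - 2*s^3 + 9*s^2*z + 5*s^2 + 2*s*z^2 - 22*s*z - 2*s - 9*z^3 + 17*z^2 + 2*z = -2*s^3 + 8*s^2 - 6*s - 9*z^3 + z^2*(2*s + 18) + z*(9*s^2 - 40*s + 27)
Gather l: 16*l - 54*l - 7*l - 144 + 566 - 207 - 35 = 180 - 45*l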